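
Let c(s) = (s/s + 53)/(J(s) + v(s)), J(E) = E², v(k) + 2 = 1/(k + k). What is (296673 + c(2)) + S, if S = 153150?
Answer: 449847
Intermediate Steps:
v(k) = -2 + 1/(2*k) (v(k) = -2 + 1/(k + k) = -2 + 1/(2*k))
c(s) = 54/(-2 + s² + 1/(2*s)) (c(s) = (s/s + 53)/(s² + (-2 + 1/(2*s))) = (1 + 53)/(-2 + s² + 1/(2*s)) = 54/(-2 + s² + 1/(2*s)))
(296673 + c(2)) + S = (296673 + 108*2/(1 + 2*2*(-2 + 2²))) + 153150 = (296673 + 108*2/(1 + 2*2*(-2 + 4))) + 153150 = (296673 + 108*2/(1 + 2*2*2)) + 153150 = (296673 + 108*2/(1 + 8)) + 153150 = (296673 + 108*2/9) + 153150 = (296673 + 108*2*(⅑)) + 153150 = (296673 + 24) + 153150 = 296697 + 153150 = 449847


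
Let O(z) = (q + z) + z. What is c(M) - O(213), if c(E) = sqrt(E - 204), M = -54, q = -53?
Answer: -373 + I*sqrt(258) ≈ -373.0 + 16.062*I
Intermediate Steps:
O(z) = -53 + 2*z (O(z) = (-53 + z) + z = -53 + 2*z)
c(E) = sqrt(-204 + E)
c(M) - O(213) = sqrt(-204 - 54) - (-53 + 2*213) = sqrt(-258) - (-53 + 426) = I*sqrt(258) - 1*373 = I*sqrt(258) - 373 = -373 + I*sqrt(258)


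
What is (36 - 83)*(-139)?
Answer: 6533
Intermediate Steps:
(36 - 83)*(-139) = -47*(-139) = 6533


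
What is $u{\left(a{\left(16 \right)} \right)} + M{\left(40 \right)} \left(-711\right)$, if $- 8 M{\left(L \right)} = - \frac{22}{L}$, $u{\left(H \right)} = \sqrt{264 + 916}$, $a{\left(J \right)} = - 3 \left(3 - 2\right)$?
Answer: $- \frac{7821}{160} + 2 \sqrt{295} \approx -14.53$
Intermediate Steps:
$a{\left(J \right)} = -3$ ($a{\left(J \right)} = \left(-3\right) 1 = -3$)
$u{\left(H \right)} = 2 \sqrt{295}$ ($u{\left(H \right)} = \sqrt{1180} = 2 \sqrt{295}$)
$M{\left(L \right)} = \frac{11}{4 L}$ ($M{\left(L \right)} = - \frac{\left(-22\right) \frac{1}{L}}{8} = \frac{11}{4 L}$)
$u{\left(a{\left(16 \right)} \right)} + M{\left(40 \right)} \left(-711\right) = 2 \sqrt{295} + \frac{11}{4 \cdot 40} \left(-711\right) = 2 \sqrt{295} + \frac{11}{4} \cdot \frac{1}{40} \left(-711\right) = 2 \sqrt{295} + \frac{11}{160} \left(-711\right) = 2 \sqrt{295} - \frac{7821}{160} = - \frac{7821}{160} + 2 \sqrt{295}$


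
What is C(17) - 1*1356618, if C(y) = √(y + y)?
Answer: -1356618 + √34 ≈ -1.3566e+6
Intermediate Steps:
C(y) = √2*√y (C(y) = √(2*y) = √2*√y)
C(17) - 1*1356618 = √2*√17 - 1*1356618 = √34 - 1356618 = -1356618 + √34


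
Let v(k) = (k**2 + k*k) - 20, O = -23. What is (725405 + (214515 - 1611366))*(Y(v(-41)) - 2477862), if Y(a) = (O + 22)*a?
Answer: 1665994500984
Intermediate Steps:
v(k) = -20 + 2*k**2 (v(k) = (k**2 + k**2) - 20 = 2*k**2 - 20 = -20 + 2*k**2)
Y(a) = -a (Y(a) = (-23 + 22)*a = -a)
(725405 + (214515 - 1611366))*(Y(v(-41)) - 2477862) = (725405 + (214515 - 1611366))*(-(-20 + 2*(-41)**2) - 2477862) = (725405 - 1396851)*(-(-20 + 2*1681) - 2477862) = -671446*(-(-20 + 3362) - 2477862) = -671446*(-1*3342 - 2477862) = -671446*(-3342 - 2477862) = -671446*(-2481204) = 1665994500984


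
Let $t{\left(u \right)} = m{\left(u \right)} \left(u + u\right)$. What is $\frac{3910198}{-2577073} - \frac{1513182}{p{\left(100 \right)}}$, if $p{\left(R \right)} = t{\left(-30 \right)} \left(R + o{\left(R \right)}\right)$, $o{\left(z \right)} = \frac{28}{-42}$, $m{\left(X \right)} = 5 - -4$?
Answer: $\frac{614972909261}{23039032620} \approx 26.693$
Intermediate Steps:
$m{\left(X \right)} = 9$ ($m{\left(X \right)} = 5 + 4 = 9$)
$o{\left(z \right)} = - \frac{2}{3}$ ($o{\left(z \right)} = 28 \left(- \frac{1}{42}\right) = - \frac{2}{3}$)
$t{\left(u \right)} = 18 u$ ($t{\left(u \right)} = 9 \left(u + u\right) = 9 \cdot 2 u = 18 u$)
$p{\left(R \right)} = 360 - 540 R$ ($p{\left(R \right)} = 18 \left(-30\right) \left(R - \frac{2}{3}\right) = - 540 \left(- \frac{2}{3} + R\right) = 360 - 540 R$)
$\frac{3910198}{-2577073} - \frac{1513182}{p{\left(100 \right)}} = \frac{3910198}{-2577073} - \frac{1513182}{360 - 54000} = 3910198 \left(- \frac{1}{2577073}\right) - \frac{1513182}{360 - 54000} = - \frac{3910198}{2577073} - \frac{1513182}{-53640} = - \frac{3910198}{2577073} - - \frac{252197}{8940} = - \frac{3910198}{2577073} + \frac{252197}{8940} = \frac{614972909261}{23039032620}$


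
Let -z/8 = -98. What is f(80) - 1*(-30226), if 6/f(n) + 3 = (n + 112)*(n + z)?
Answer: 1671346672/55295 ≈ 30226.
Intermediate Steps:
z = 784 (z = -8*(-98) = 784)
f(n) = 6/(-3 + (112 + n)*(784 + n)) (f(n) = 6/(-3 + (n + 112)*(n + 784)) = 6/(-3 + (112 + n)*(784 + n)))
f(80) - 1*(-30226) = 6/(87805 + 80² + 896*80) - 1*(-30226) = 6/(87805 + 6400 + 71680) + 30226 = 6/165885 + 30226 = 6*(1/165885) + 30226 = 2/55295 + 30226 = 1671346672/55295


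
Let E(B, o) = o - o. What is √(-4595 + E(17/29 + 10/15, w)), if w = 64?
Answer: I*√4595 ≈ 67.786*I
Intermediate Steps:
E(B, o) = 0
√(-4595 + E(17/29 + 10/15, w)) = √(-4595 + 0) = √(-4595) = I*√4595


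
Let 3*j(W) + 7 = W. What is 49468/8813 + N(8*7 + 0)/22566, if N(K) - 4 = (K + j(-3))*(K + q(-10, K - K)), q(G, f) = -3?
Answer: 1711395241/298311237 ≈ 5.7369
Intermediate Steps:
j(W) = -7/3 + W/3
N(K) = 4 + (-3 + K)*(-10/3 + K) (N(K) = 4 + (K + (-7/3 + (⅓)*(-3)))*(K - 3) = 4 + (K + (-7/3 - 1))*(-3 + K) = 4 + (K - 10/3)*(-3 + K) = 4 + (-10/3 + K)*(-3 + K) = 4 + (-3 + K)*(-10/3 + K))
49468/8813 + N(8*7 + 0)/22566 = 49468/8813 + (14 + (8*7 + 0)² - 19*(8*7 + 0)/3)/22566 = 49468*(1/8813) + (14 + (56 + 0)² - 19*(56 + 0)/3)*(1/22566) = 49468/8813 + (14 + 56² - 19/3*56)*(1/22566) = 49468/8813 + (14 + 3136 - 1064/3)*(1/22566) = 49468/8813 + (8386/3)*(1/22566) = 49468/8813 + 4193/33849 = 1711395241/298311237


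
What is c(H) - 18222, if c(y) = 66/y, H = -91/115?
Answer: -1665792/91 ≈ -18305.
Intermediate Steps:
H = -91/115 (H = -91*1/115 = -91/115 ≈ -0.79130)
c(H) - 18222 = 66/(-91/115) - 18222 = 66*(-115/91) - 18222 = -7590/91 - 18222 = -1665792/91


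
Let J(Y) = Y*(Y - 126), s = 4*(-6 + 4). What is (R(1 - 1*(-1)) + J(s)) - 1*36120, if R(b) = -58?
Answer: -35106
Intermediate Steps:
s = -8 (s = 4*(-2) = -8)
J(Y) = Y*(-126 + Y)
(R(1 - 1*(-1)) + J(s)) - 1*36120 = (-58 - 8*(-126 - 8)) - 1*36120 = (-58 - 8*(-134)) - 36120 = (-58 + 1072) - 36120 = 1014 - 36120 = -35106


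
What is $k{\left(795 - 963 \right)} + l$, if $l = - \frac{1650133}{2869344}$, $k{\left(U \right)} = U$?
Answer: $- \frac{483699925}{2869344} \approx -168.58$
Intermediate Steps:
$l = - \frac{1650133}{2869344}$ ($l = \left(-1650133\right) \frac{1}{2869344} = - \frac{1650133}{2869344} \approx -0.57509$)
$k{\left(795 - 963 \right)} + l = \left(795 - 963\right) - \frac{1650133}{2869344} = -168 - \frac{1650133}{2869344} = - \frac{483699925}{2869344}$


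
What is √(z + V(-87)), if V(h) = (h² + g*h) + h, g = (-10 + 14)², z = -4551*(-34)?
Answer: 2*√40206 ≈ 401.03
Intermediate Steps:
z = 154734
g = 16 (g = 4² = 16)
V(h) = h² + 17*h (V(h) = (h² + 16*h) + h = h² + 17*h)
√(z + V(-87)) = √(154734 - 87*(17 - 87)) = √(154734 - 87*(-70)) = √(154734 + 6090) = √160824 = 2*√40206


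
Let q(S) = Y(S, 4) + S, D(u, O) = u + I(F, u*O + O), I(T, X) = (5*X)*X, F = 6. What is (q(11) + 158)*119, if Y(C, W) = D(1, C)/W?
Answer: 368543/4 ≈ 92136.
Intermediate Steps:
I(T, X) = 5*X**2
D(u, O) = u + 5*(O + O*u)**2 (D(u, O) = u + 5*(u*O + O)**2 = u + 5*(O*u + O)**2 = u + 5*(O + O*u)**2)
Y(C, W) = (1 + 20*C**2)/W (Y(C, W) = (1 + 5*C**2*(1 + 1)**2)/W = (1 + 5*C**2*2**2)/W = (1 + 5*C**2*4)/W = (1 + 20*C**2)/W)
q(S) = 1/4 + S + 5*S**2 (q(S) = (1 + 20*S**2)/4 + S = (1/4 + 5*S**2) + S = 1/4 + S + 5*S**2)
(q(11) + 158)*119 = ((1/4 + 11 + 5*11**2) + 158)*119 = ((1/4 + 11 + 5*121) + 158)*119 = ((1/4 + 11 + 605) + 158)*119 = (2465/4 + 158)*119 = (3097/4)*119 = 368543/4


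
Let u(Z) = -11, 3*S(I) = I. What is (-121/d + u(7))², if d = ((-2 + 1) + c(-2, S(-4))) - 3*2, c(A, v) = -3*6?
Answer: 23716/625 ≈ 37.946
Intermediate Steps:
S(I) = I/3
c(A, v) = -18
d = -25 (d = ((-2 + 1) - 18) - 3*2 = (-1 - 18) - 6 = -19 - 6 = -25)
(-121/d + u(7))² = (-121/(-25) - 11)² = (-121*(-1/25) - 11)² = (121/25 - 11)² = (-154/25)² = 23716/625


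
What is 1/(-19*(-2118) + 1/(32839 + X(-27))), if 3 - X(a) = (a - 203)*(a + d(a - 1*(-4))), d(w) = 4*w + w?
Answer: 182/7324045 ≈ 2.4850e-5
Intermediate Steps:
d(w) = 5*w
X(a) = 3 - (-203 + a)*(20 + 6*a) (X(a) = 3 - (a - 203)*(a + 5*(a - 1*(-4))) = 3 - (-203 + a)*(a + 5*(a + 4)) = 3 - (-203 + a)*(a + 5*(4 + a)) = 3 - (-203 + a)*(a + (20 + 5*a)) = 3 - (-203 + a)*(20 + 6*a))
1/(-19*(-2118) + 1/(32839 + X(-27))) = 1/(-19*(-2118) + 1/(32839 + (4063 - 6*(-27)**2 + 1198*(-27)))) = 1/(40242 + 1/(32839 + (4063 - 6*729 - 32346))) = 1/(40242 + 1/(32839 + (4063 - 4374 - 32346))) = 1/(40242 + 1/(32839 - 32657)) = 1/(40242 + 1/182) = 1/(7324045/182) = 182/7324045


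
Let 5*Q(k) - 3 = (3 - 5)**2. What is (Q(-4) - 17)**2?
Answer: 6084/25 ≈ 243.36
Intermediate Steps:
Q(k) = 7/5 (Q(k) = 3/5 + (3 - 5)**2/5 = 3/5 + (1/5)*(-2)**2 = 3/5 + (1/5)*4 = 3/5 + 4/5 = 7/5)
(Q(-4) - 17)**2 = (7/5 - 17)**2 = (-78/5)**2 = 6084/25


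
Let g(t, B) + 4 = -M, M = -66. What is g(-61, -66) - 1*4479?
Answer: -4417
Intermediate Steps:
g(t, B) = 62 (g(t, B) = -4 - 1*(-66) = -4 + 66 = 62)
g(-61, -66) - 1*4479 = 62 - 1*4479 = 62 - 4479 = -4417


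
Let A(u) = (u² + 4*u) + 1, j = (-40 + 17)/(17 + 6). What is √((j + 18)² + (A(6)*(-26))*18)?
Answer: I*√28259 ≈ 168.1*I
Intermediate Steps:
j = -1 (j = -23/23 = -23*1/23 = -1)
A(u) = 1 + u² + 4*u
√((j + 18)² + (A(6)*(-26))*18) = √((-1 + 18)² + ((1 + 6² + 4*6)*(-26))*18) = √(17² + ((1 + 36 + 24)*(-26))*18) = √(289 + (61*(-26))*18) = √(289 - 1586*18) = √(289 - 28548) = √(-28259) = I*√28259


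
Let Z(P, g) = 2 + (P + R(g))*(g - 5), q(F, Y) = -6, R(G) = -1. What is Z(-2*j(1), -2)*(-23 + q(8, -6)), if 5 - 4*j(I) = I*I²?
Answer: -667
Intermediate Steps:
j(I) = 5/4 - I³/4 (j(I) = 5/4 - I*I²/4 = 5/4 - I³/4)
Z(P, g) = 2 + (-1 + P)*(-5 + g) (Z(P, g) = 2 + (P - 1)*(g - 5) = 2 + (-1 + P)*(-5 + g))
Z(-2*j(1), -2)*(-23 + q(8, -6)) = (7 - 1*(-2) - (-10)*(5/4 - ¼*1³) - 2*(5/4 - ¼*1³)*(-2))*(-23 - 6) = (7 + 2 - (-10)*(5/4 - ¼*1) - 2*(5/4 - ¼*1)*(-2))*(-29) = (7 + 2 - (-10)*(5/4 - ¼) - 2*(5/4 - ¼)*(-2))*(-29) = (7 + 2 - (-10) - 2*1*(-2))*(-29) = (7 + 2 - 5*(-2) - 2*(-2))*(-29) = (7 + 2 + 10 + 4)*(-29) = 23*(-29) = -667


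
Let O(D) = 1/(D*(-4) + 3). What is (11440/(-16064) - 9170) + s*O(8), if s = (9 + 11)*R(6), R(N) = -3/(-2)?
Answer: -267044575/29116 ≈ -9171.8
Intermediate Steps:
R(N) = 3/2 (R(N) = -3*(-½) = 3/2)
s = 30 (s = (9 + 11)*(3/2) = 20*(3/2) = 30)
O(D) = 1/(3 - 4*D) (O(D) = 1/(-4*D + 3) = 1/(3 - 4*D))
(11440/(-16064) - 9170) + s*O(8) = (11440/(-16064) - 9170) + 30*(-1/(-3 + 4*8)) = (11440*(-1/16064) - 9170) + 30*(-1/(-3 + 32)) = (-715/1004 - 9170) + 30*(-1/29) = -9207395/1004 + 30*(-1*1/29) = -9207395/1004 + 30*(-1/29) = -9207395/1004 - 30/29 = -267044575/29116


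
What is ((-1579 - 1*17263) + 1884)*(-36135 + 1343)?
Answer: 590002736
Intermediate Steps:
((-1579 - 1*17263) + 1884)*(-36135 + 1343) = ((-1579 - 17263) + 1884)*(-34792) = (-18842 + 1884)*(-34792) = -16958*(-34792) = 590002736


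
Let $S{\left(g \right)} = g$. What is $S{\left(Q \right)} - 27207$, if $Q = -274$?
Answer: $-27481$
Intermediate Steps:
$S{\left(Q \right)} - 27207 = -274 - 27207 = -27481$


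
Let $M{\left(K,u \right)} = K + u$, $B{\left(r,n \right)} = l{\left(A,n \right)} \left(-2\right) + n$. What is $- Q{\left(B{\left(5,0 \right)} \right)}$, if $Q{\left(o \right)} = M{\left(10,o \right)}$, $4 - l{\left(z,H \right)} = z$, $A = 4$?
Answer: $-10$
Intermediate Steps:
$l{\left(z,H \right)} = 4 - z$
$B{\left(r,n \right)} = n$ ($B{\left(r,n \right)} = \left(4 - 4\right) \left(-2\right) + n = 0 \left(-2\right) + n = 0 + n = n$)
$Q{\left(o \right)} = 10 + o$
$- Q{\left(B{\left(5,0 \right)} \right)} = - (10 + 0) = \left(-1\right) 10 = -10$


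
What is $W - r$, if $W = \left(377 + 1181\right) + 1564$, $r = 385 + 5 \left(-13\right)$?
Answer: $2802$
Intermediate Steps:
$r = 320$ ($r = 385 - 65 = 320$)
$W = 3122$ ($W = 1558 + 1564 = 3122$)
$W - r = 3122 - 320 = 2802$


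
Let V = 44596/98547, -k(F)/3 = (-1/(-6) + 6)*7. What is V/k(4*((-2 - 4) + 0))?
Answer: -89192/25523673 ≈ -0.0034945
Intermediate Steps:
k(F) = -259/2 (k(F) = -3*(-1/(-6) + 6)*7 = -3*(-1*(-⅙) + 6)*7 = -3*(⅙ + 6)*7 = -37*7/2 = -3*259/6 = -259/2)
V = 44596/98547 (V = 44596*(1/98547) = 44596/98547 ≈ 0.45254)
V/k(4*((-2 - 4) + 0)) = 44596/(98547*(-259/2)) = (44596/98547)*(-2/259) = -89192/25523673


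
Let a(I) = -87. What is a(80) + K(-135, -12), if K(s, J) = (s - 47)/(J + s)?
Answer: -1801/21 ≈ -85.762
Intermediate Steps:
K(s, J) = (-47 + s)/(J + s)
a(80) + K(-135, -12) = -87 + (-47 - 135)/(-12 - 135) = -87 - 182/(-147) = -87 - 1/147*(-182) = -87 + 26/21 = -1801/21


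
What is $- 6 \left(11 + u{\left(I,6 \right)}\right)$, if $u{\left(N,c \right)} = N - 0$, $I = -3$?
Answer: $-48$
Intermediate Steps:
$u{\left(N,c \right)} = N$ ($u{\left(N,c \right)} = N + 0 = N$)
$- 6 \left(11 + u{\left(I,6 \right)}\right) = - 6 \left(11 - 3\right) = \left(-6\right) 8 = -48$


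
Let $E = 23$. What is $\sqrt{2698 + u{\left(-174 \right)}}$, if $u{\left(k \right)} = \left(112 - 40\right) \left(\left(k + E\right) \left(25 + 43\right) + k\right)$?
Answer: $i \sqrt{749126} \approx 865.52 i$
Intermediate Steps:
$u{\left(k \right)} = 112608 + 4968 k$ ($u{\left(k \right)} = \left(112 - 40\right) \left(\left(k + 23\right) \left(25 + 43\right) + k\right) = 72 \left(\left(23 + k\right) 68 + k\right) = 72 \left(\left(1564 + 68 k\right) + k\right) = 72 \left(1564 + 69 k\right) = 112608 + 4968 k$)
$\sqrt{2698 + u{\left(-174 \right)}} = \sqrt{2698 + \left(112608 + 4968 \left(-174\right)\right)} = \sqrt{2698 + \left(112608 - 864432\right)} = \sqrt{2698 - 751824} = \sqrt{-749126} = i \sqrt{749126}$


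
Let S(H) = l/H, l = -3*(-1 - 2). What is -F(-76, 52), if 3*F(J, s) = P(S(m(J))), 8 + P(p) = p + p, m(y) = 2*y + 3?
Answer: 1210/447 ≈ 2.7069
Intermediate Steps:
l = 9 (l = -3*(-3) = 9)
m(y) = 3 + 2*y
S(H) = 9/H
P(p) = -8 + 2*p (P(p) = -8 + (p + p) = -8 + 2*p)
F(J, s) = -8/3 + 6/(3 + 2*J) (F(J, s) = (-8 + 2*(9/(3 + 2*J)))/3 = (-8 + 18/(3 + 2*J))/3 = -8/3 + 6/(3 + 2*J))
-F(-76, 52) = -2*(-3 - 8*(-76))/(3*(3 + 2*(-76))) = -2*(-3 + 608)/(3*(3 - 152)) = -2*605/(3*(-149)) = -2*(-1)*605/(3*149) = -1*(-1210/447) = 1210/447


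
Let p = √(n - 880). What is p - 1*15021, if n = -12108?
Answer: -15021 + 2*I*√3247 ≈ -15021.0 + 113.96*I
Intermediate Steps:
p = 2*I*√3247 (p = √(-12108 - 880) = √(-12988) = 2*I*√3247 ≈ 113.96*I)
p - 1*15021 = 2*I*√3247 - 1*15021 = 2*I*√3247 - 15021 = -15021 + 2*I*√3247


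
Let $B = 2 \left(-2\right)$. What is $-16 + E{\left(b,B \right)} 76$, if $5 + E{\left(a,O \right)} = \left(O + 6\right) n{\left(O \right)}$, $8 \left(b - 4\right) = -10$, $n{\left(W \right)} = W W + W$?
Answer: $1428$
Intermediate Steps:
$n{\left(W \right)} = W + W^{2}$ ($n{\left(W \right)} = W^{2} + W = W + W^{2}$)
$b = \frac{11}{4}$ ($b = 4 + \frac{1}{8} \left(-10\right) = 4 - \frac{5}{4} = \frac{11}{4} \approx 2.75$)
$B = -4$
$E{\left(a,O \right)} = -5 + O \left(1 + O\right) \left(6 + O\right)$ ($E{\left(a,O \right)} = -5 + \left(O + 6\right) O \left(1 + O\right) = -5 + \left(6 + O\right) O \left(1 + O\right) = -5 + O \left(1 + O\right) \left(6 + O\right)$)
$-16 + E{\left(b,B \right)} 76 = -16 + \left(-5 + \left(-4\right)^{3} + 6 \left(-4\right) + 7 \left(-4\right)^{2}\right) 76 = -16 + \left(-5 - 64 - 24 + 7 \cdot 16\right) 76 = -16 + \left(-5 - 64 - 24 + 112\right) 76 = -16 + 19 \cdot 76 = -16 + 1444 = 1428$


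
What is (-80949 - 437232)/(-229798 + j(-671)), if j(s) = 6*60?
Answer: 518181/229438 ≈ 2.2585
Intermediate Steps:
j(s) = 360
(-80949 - 437232)/(-229798 + j(-671)) = (-80949 - 437232)/(-229798 + 360) = -518181/(-229438) = -518181*(-1/229438) = 518181/229438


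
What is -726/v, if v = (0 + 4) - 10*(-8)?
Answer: -121/14 ≈ -8.6429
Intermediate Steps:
v = 84 (v = 4 + 80 = 84)
-726/v = -726/84 = -726*1/84 = -121/14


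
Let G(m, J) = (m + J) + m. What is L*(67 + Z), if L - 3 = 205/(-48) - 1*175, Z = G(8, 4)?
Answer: -245369/16 ≈ -15336.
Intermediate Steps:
G(m, J) = J + 2*m (G(m, J) = (J + m) + m = J + 2*m)
Z = 20 (Z = 4 + 2*8 = 4 + 16 = 20)
L = -8461/48 (L = 3 + (205/(-48) - 1*175) = 3 + (205*(-1/48) - 175) = 3 + (-205/48 - 175) = 3 - 8605/48 = -8461/48 ≈ -176.27)
L*(67 + Z) = -8461*(67 + 20)/48 = -8461/48*87 = -245369/16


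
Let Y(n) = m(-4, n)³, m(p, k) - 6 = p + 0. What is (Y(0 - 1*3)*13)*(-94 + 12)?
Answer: -8528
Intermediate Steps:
m(p, k) = 6 + p (m(p, k) = 6 + (p + 0) = 6 + p)
Y(n) = 8 (Y(n) = (6 - 4)³ = 2³ = 8)
(Y(0 - 1*3)*13)*(-94 + 12) = (8*13)*(-94 + 12) = 104*(-82) = -8528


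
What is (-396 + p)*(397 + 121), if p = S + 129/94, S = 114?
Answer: -6832161/47 ≈ -1.4537e+5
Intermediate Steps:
p = 10845/94 (p = 114 + 129/94 = 10845/94 ≈ 115.37)
(-396 + p)*(397 + 121) = (-396 + 10845/94)*(397 + 121) = -26379/94*518 = -6832161/47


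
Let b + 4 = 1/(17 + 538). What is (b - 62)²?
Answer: 1341683641/308025 ≈ 4355.8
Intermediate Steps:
b = -2219/555 (b = -4 + 1/(17 + 538) = -4 + 1/555 = -2219/555 ≈ -3.9982)
(b - 62)² = (-2219/555 - 62)² = (-36629/555)² = 1341683641/308025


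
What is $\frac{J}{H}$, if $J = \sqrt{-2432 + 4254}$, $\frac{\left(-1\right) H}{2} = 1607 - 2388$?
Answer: $\frac{\sqrt{1822}}{1562} \approx 0.027327$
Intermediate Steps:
$H = 1562$ ($H = - 2 \left(1607 - 2388\right) = \left(-2\right) \left(-781\right) = 1562$)
$J = \sqrt{1822} \approx 42.685$
$\frac{J}{H} = \frac{\sqrt{1822}}{1562}$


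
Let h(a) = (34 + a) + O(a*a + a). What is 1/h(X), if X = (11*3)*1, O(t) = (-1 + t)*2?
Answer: 1/2309 ≈ 0.00043309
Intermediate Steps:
O(t) = -2 + 2*t
X = 33 (X = 33*1 = 33)
h(a) = 32 + 2*a² + 3*a (h(a) = (34 + a) + (-2 + 2*(a*a + a)) = (34 + a) + (-2 + 2*(a² + a)) = (34 + a) + (-2 + 2*(a + a²)) = (34 + a) + (-2 + (2*a + 2*a²)) = (34 + a) + (-2 + 2*a + 2*a²) = 32 + 2*a² + 3*a)
1/h(X) = 1/(32 + 33 + 2*33*(1 + 33)) = 1/(32 + 33 + 2*33*34) = 1/(32 + 33 + 2244) = 1/2309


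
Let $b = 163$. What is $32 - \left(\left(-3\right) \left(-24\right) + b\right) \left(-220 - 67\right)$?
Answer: $67477$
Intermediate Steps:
$32 - \left(\left(-3\right) \left(-24\right) + b\right) \left(-220 - 67\right) = 32 - \left(\left(-3\right) \left(-24\right) + 163\right) \left(-220 - 67\right) = 32 - \left(72 + 163\right) \left(-287\right) = 32 - 235 \left(-287\right) = 32 - -67445 = 32 + 67445 = 67477$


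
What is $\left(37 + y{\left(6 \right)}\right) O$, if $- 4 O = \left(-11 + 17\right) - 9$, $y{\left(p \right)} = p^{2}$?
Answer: $\frac{219}{4} \approx 54.75$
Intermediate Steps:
$O = \frac{3}{4}$ ($O = - \frac{\left(-11 + 17\right) - 9}{4} = - \frac{6 - 9}{4} = \left(- \frac{1}{4}\right) \left(-3\right) = \frac{3}{4} \approx 0.75$)
$\left(37 + y{\left(6 \right)}\right) O = \left(37 + 6^{2}\right) \frac{3}{4} = \left(37 + 36\right) \frac{3}{4} = 73 \cdot \frac{3}{4} = \frac{219}{4}$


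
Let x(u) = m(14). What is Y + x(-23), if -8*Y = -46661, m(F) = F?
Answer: 46773/8 ≈ 5846.6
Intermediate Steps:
Y = 46661/8 (Y = -1/8*(-46661) = 46661/8 ≈ 5832.6)
x(u) = 14
Y + x(-23) = 46661/8 + 14 = 46773/8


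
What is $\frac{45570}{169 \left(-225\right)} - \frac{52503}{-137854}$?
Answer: $- \frac{285705347}{349459890} \approx -0.81756$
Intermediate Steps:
$\frac{45570}{169 \left(-225\right)} - \frac{52503}{-137854} = \frac{45570}{-38025} - - \frac{52503}{137854} = 45570 \left(- \frac{1}{38025}\right) + \frac{52503}{137854} = - \frac{3038}{2535} + \frac{52503}{137854} = - \frac{285705347}{349459890}$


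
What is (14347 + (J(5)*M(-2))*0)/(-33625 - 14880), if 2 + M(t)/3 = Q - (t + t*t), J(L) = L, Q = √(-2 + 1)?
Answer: -14347/48505 ≈ -0.29578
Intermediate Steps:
Q = I (Q = √(-1) = I ≈ 1.0*I)
M(t) = -6 - 3*t - 3*t² + 3*I (M(t) = -6 + 3*(I - (t + t*t)) = -6 + 3*(I - (t + t²)) = -6 + 3*(I + (-t - t²)) = -6 + 3*(I - t - t²) = -6 + (-3*t - 3*t² + 3*I) = -6 - 3*t - 3*t² + 3*I)
(14347 + (J(5)*M(-2))*0)/(-33625 - 14880) = (14347 + (5*(-6 - 3*(-2) - 3*(-2)² + 3*I))*0)/(-33625 - 14880) = (14347 + (5*(-6 + 6 - 3*4 + 3*I))*0)/(-48505) = (14347 + (5*(-6 + 6 - 12 + 3*I))*0)*(-1/48505) = (14347 + (5*(-12 + 3*I))*0)*(-1/48505) = (14347 + (-60 + 15*I)*0)*(-1/48505) = (14347 + 0)*(-1/48505) = 14347*(-1/48505) = -14347/48505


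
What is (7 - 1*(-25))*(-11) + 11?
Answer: -341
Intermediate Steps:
(7 - 1*(-25))*(-11) + 11 = (7 + 25)*(-11) + 11 = 32*(-11) + 11 = -352 + 11 = -341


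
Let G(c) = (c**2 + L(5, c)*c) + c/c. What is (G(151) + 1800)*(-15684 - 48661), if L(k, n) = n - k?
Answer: -3001565560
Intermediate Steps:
G(c) = 1 + c**2 + c*(-5 + c) (G(c) = (c**2 + (c - 1*5)*c) + c/c = (c**2 + (c - 5)*c) + 1 = (c**2 + (-5 + c)*c) + 1 = (c**2 + c*(-5 + c)) + 1 = 1 + c**2 + c*(-5 + c))
(G(151) + 1800)*(-15684 - 48661) = ((1 + 151**2 + 151*(-5 + 151)) + 1800)*(-15684 - 48661) = ((1 + 22801 + 151*146) + 1800)*(-64345) = ((1 + 22801 + 22046) + 1800)*(-64345) = (44848 + 1800)*(-64345) = 46648*(-64345) = -3001565560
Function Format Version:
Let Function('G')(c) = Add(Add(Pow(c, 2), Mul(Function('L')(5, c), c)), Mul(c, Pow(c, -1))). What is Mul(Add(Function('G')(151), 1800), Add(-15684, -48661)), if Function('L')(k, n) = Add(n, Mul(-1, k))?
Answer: -3001565560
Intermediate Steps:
Function('G')(c) = Add(1, Pow(c, 2), Mul(c, Add(-5, c))) (Function('G')(c) = Add(Add(Pow(c, 2), Mul(Add(c, Mul(-1, 5)), c)), Mul(c, Pow(c, -1))) = Add(Add(Pow(c, 2), Mul(Add(c, -5), c)), 1) = Add(Add(Pow(c, 2), Mul(Add(-5, c), c)), 1) = Add(Add(Pow(c, 2), Mul(c, Add(-5, c))), 1) = Add(1, Pow(c, 2), Mul(c, Add(-5, c))))
Mul(Add(Function('G')(151), 1800), Add(-15684, -48661)) = Mul(Add(Add(1, Pow(151, 2), Mul(151, Add(-5, 151))), 1800), Add(-15684, -48661)) = Mul(Add(Add(1, 22801, Mul(151, 146)), 1800), -64345) = Mul(Add(Add(1, 22801, 22046), 1800), -64345) = Mul(Add(44848, 1800), -64345) = Mul(46648, -64345) = -3001565560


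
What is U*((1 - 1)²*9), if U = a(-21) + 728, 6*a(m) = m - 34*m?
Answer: 0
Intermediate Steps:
a(m) = -11*m/2 (a(m) = (m - 34*m)/6 = (-33*m)/6 = -11*m/2)
U = 1687/2 (U = -11/2*(-21) + 728 = 231/2 + 728 = 1687/2 ≈ 843.50)
U*((1 - 1)²*9) = 1687*((1 - 1)²*9)/2 = 1687*(0²*9)/2 = 1687*(0*9)/2 = (1687/2)*0 = 0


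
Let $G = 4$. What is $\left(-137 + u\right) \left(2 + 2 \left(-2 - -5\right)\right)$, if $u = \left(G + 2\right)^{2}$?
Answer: $-808$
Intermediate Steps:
$u = 36$ ($u = \left(4 + 2\right)^{2} = 6^{2} = 36$)
$\left(-137 + u\right) \left(2 + 2 \left(-2 - -5\right)\right) = \left(-137 + 36\right) \left(2 + 2 \left(-2 - -5\right)\right) = - 101 \left(2 + 2 \left(-2 + 5\right)\right) = - 101 \left(2 + 2 \cdot 3\right) = - 101 \left(2 + 6\right) = \left(-101\right) 8 = -808$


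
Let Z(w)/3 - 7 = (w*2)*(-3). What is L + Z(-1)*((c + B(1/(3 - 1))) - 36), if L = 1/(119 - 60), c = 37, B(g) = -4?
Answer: -6902/59 ≈ -116.98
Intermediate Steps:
Z(w) = 21 - 18*w (Z(w) = 21 + 3*((w*2)*(-3)) = 21 + 3*((2*w)*(-3)) = 21 + 3*(-6*w) = 21 - 18*w)
L = 1/59 ≈ 0.016949
L + Z(-1)*((c + B(1/(3 - 1))) - 36) = 1/59 + (21 - 18*(-1))*((37 - 4) - 36) = 1/59 + (21 + 18)*(33 - 36) = 1/59 + 39*(-3) = 1/59 - 117 = -6902/59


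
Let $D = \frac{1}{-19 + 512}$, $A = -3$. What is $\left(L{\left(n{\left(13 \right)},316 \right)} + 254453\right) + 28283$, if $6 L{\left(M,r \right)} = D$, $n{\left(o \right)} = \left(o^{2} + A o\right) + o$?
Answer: $\frac{836333089}{2958} \approx 2.8274 \cdot 10^{5}$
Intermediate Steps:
$D = \frac{1}{493} \approx 0.0020284$
$n{\left(o \right)} = o^{2} - 2 o$ ($n{\left(o \right)} = \left(o^{2} - 3 o\right) + o = o^{2} - 2 o$)
$L{\left(M,r \right)} = \frac{1}{2958}$ ($L{\left(M,r \right)} = \frac{1}{6} \cdot \frac{1}{493} = \frac{1}{2958}$)
$\left(L{\left(n{\left(13 \right)},316 \right)} + 254453\right) + 28283 = \left(\frac{1}{2958} + 254453\right) + 28283 = \frac{752671975}{2958} + 28283 = \frac{836333089}{2958}$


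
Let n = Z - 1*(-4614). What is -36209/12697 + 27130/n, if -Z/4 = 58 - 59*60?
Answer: -163458834/117713887 ≈ -1.3886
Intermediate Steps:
Z = 13928 (Z = -4*(58 - 59*60) = -4*(58 - 3540) = -4*(-3482) = 13928)
n = 18542 (n = 13928 - 1*(-4614) = 13928 + 4614 = 18542)
-36209/12697 + 27130/n = -36209/12697 + 27130/18542 = -36209*1/12697 + 27130*(1/18542) = -36209/12697 + 13565/9271 = -163458834/117713887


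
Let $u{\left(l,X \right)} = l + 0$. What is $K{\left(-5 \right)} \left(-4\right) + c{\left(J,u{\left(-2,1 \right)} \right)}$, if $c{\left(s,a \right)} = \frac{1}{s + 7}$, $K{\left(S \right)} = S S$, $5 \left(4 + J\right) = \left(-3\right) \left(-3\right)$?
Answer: $- \frac{2395}{24} \approx -99.792$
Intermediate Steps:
$u{\left(l,X \right)} = l$
$J = - \frac{11}{5}$ ($J = -4 + \frac{\left(-3\right) \left(-3\right)}{5} = -4 + \frac{1}{5} \cdot 9 = -4 + \frac{9}{5} = - \frac{11}{5} \approx -2.2$)
$K{\left(S \right)} = S^{2}$
$c{\left(s,a \right)} = \frac{1}{7 + s}$
$K{\left(-5 \right)} \left(-4\right) + c{\left(J,u{\left(-2,1 \right)} \right)} = \left(-5\right)^{2} \left(-4\right) + \frac{1}{7 - \frac{11}{5}} = 25 \left(-4\right) + \frac{1}{\frac{24}{5}} = -100 + \frac{5}{24} = - \frac{2395}{24}$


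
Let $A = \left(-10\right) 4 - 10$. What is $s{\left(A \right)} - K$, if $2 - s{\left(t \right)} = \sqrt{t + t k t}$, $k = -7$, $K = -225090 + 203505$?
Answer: $21587 - 15 i \sqrt{78} \approx 21587.0 - 132.48 i$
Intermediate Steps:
$K = -21585$
$A = -50$ ($A = -40 - 10 = -50$)
$s{\left(t \right)} = 2 - \sqrt{t - 7 t^{2}}$ ($s{\left(t \right)} = 2 - \sqrt{t + t \left(-7\right) t} = 2 - \sqrt{t + - 7 t t} = 2 - \sqrt{t - 7 t^{2}}$)
$s{\left(A \right)} - K = \left(2 - \sqrt{\left(-1\right) \left(-50\right) \left(-1 + 7 \left(-50\right)\right)}\right) - -21585 = \left(2 - \sqrt{\left(-1\right) \left(-50\right) \left(-1 - 350\right)}\right) + 21585 = \left(2 - \sqrt{\left(-1\right) \left(-50\right) \left(-351\right)}\right) + 21585 = \left(2 - \sqrt{-17550}\right) + 21585 = \left(2 - 15 i \sqrt{78}\right) + 21585 = 21587 - 15 i \sqrt{78}$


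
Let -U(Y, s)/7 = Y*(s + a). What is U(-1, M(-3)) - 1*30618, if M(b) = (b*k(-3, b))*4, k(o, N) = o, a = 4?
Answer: -30338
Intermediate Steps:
M(b) = -12*b (M(b) = (b*(-3))*4 = -3*b*4 = -12*b)
U(Y, s) = -7*Y*(4 + s) (U(Y, s) = -7*Y*(s + 4) = -7*Y*(4 + s))
U(-1, M(-3)) - 1*30618 = -7*(-1)*(4 - 12*(-3)) - 1*30618 = -7*(-1)*(4 + 36) - 30618 = -7*(-1)*40 - 30618 = 280 - 30618 = -30338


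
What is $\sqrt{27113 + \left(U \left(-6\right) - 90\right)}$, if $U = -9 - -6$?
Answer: $\sqrt{27041} \approx 164.44$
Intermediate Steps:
$U = -3$ ($U = -9 + 6 = -3$)
$\sqrt{27113 + \left(U \left(-6\right) - 90\right)} = \sqrt{27113 - 72} = \sqrt{27041}$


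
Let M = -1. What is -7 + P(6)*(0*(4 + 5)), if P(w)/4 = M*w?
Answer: -7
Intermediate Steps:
P(w) = -4*w (P(w) = 4*(-w) = -4*w)
-7 + P(6)*(0*(4 + 5)) = -7 + (-4*6)*(0*(4 + 5)) = -7 - 0*9 = -7 - 24*0 = -7 + 0 = -7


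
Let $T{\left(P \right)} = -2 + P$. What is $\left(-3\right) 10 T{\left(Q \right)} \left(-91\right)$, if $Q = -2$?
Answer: $-10920$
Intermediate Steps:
$\left(-3\right) 10 T{\left(Q \right)} \left(-91\right) = \left(-3\right) 10 \left(-2 - 2\right) \left(-91\right) = \left(-30\right) \left(-4\right) \left(-91\right) = 120 \left(-91\right) = -10920$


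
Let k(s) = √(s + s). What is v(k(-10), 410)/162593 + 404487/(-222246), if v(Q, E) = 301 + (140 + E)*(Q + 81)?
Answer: -6199866605/4015071542 + 1100*I*√5/162593 ≈ -1.5441 + 0.015128*I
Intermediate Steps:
k(s) = √2*√s (k(s) = √(2*s) = √2*√s)
v(Q, E) = 301 + (81 + Q)*(140 + E) (v(Q, E) = 301 + (140 + E)*(81 + Q) = 301 + (81 + Q)*(140 + E))
v(k(-10), 410)/162593 + 404487/(-222246) = (11641 + 81*410 + 140*(√2*√(-10)) + 410*(√2*√(-10)))/162593 + 404487/(-222246) = (11641 + 33210 + 140*(√2*(I*√10)) + 410*(√2*(I*√10)))*(1/162593) + 404487*(-1/222246) = (11641 + 33210 + 140*(2*I*√5) + 410*(2*I*√5))*(1/162593) - 44943/24694 = (11641 + 33210 + 280*I*√5 + 820*I*√5)*(1/162593) - 44943/24694 = (44851 + 1100*I*√5)*(1/162593) - 44943/24694 = (44851/162593 + 1100*I*√5/162593) - 44943/24694 = -6199866605/4015071542 + 1100*I*√5/162593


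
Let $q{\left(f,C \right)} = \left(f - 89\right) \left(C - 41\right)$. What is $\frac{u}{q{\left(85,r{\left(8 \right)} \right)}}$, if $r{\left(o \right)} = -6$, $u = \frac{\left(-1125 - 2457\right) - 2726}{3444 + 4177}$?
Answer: $- \frac{1577}{358187} \approx -0.0044027$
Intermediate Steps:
$u = - \frac{6308}{7621}$ ($u = \frac{-3582 - 2726}{7621} = \left(-6308\right) \frac{1}{7621} = - \frac{6308}{7621} \approx -0.82771$)
$q{\left(f,C \right)} = \left(-89 + f\right) \left(-41 + C\right)$
$\frac{u}{q{\left(85,r{\left(8 \right)} \right)}} = - \frac{6308}{7621 \left(3649 - -534 - 3485 - 510\right)} = - \frac{6308}{7621 \left(3649 + 534 - 3485 - 510\right)} = - \frac{6308}{7621 \cdot 188} = \left(- \frac{6308}{7621}\right) \frac{1}{188} = - \frac{1577}{358187}$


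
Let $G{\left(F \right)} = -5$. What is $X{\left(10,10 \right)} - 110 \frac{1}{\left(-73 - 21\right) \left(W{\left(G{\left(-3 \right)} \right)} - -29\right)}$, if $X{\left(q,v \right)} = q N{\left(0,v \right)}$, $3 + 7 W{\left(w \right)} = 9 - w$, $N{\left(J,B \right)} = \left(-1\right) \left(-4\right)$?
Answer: $\frac{402705}{10058} \approx 40.038$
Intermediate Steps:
$N{\left(J,B \right)} = 4$
$W{\left(w \right)} = \frac{6}{7} - \frac{w}{7}$ ($W{\left(w \right)} = - \frac{3}{7} + \frac{9 - w}{7} = - \frac{3}{7} - \left(- \frac{9}{7} + \frac{w}{7}\right) = \frac{6}{7} - \frac{w}{7}$)
$X{\left(q,v \right)} = 4 q$ ($X{\left(q,v \right)} = q 4 = 4 q$)
$X{\left(10,10 \right)} - 110 \frac{1}{\left(-73 - 21\right) \left(W{\left(G{\left(-3 \right)} \right)} - -29\right)} = 4 \cdot 10 - 110 \frac{1}{\left(-73 - 21\right) \left(\left(\frac{6}{7} - - \frac{5}{7}\right) - -29\right)} = 40 - 110 \frac{1}{\left(-94\right) \left(\left(\frac{6}{7} + \frac{5}{7}\right) + 29\right)} = 40 - 110 \left(- \frac{1}{94 \left(\frac{11}{7} + 29\right)}\right) = 40 - 110 \left(- \frac{1}{94 \cdot \frac{214}{7}}\right) = 40 - 110 \left(\left(- \frac{1}{94}\right) \frac{7}{214}\right) = 40 - - \frac{385}{10058} = 40 + \frac{385}{10058} = \frac{402705}{10058}$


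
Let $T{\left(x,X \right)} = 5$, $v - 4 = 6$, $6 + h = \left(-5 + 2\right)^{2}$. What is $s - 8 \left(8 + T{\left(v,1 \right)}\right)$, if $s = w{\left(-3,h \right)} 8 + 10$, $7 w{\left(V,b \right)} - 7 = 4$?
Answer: $- \frac{570}{7} \approx -81.429$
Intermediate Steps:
$h = 3$ ($h = -6 + \left(-5 + 2\right)^{2} = -6 + \left(-3\right)^{2} = -6 + 9 = 3$)
$w{\left(V,b \right)} = \frac{11}{7}$ ($w{\left(V,b \right)} = 1 + \frac{1}{7} \cdot 4 = 1 + \frac{4}{7} = \frac{11}{7}$)
$v = 10$ ($v = 4 + 6 = 10$)
$s = \frac{158}{7}$ ($s = \frac{11}{7} \cdot 8 + 10 = \frac{88}{7} + 10 = \frac{158}{7} \approx 22.571$)
$s - 8 \left(8 + T{\left(v,1 \right)}\right) = \frac{158}{7} - 8 \left(8 + 5\right) = \frac{158}{7} - 8 \cdot 13 = \frac{158}{7} - 104 = - \frac{570}{7}$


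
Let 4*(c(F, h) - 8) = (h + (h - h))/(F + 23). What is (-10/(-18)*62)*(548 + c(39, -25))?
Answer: 689315/36 ≈ 19148.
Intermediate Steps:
c(F, h) = 8 + h/(4*(23 + F)) (c(F, h) = 8 + ((h + (h - h))/(F + 23))/4 = 8 + ((h + 0)/(23 + F))/4 = 8 + (h/(23 + F))/4 = 8 + h/(4*(23 + F)))
(-10/(-18)*62)*(548 + c(39, -25)) = (-10/(-18)*62)*(548 + (736 - 25 + 32*39)/(4*(23 + 39))) = (-10*(-1/18)*62)*(548 + (1/4)*(736 - 25 + 1248)/62) = ((5/9)*62)*(548 + (1/4)*(1/62)*1959) = 310*(548 + 1959/248)/9 = (310/9)*(137863/248) = 689315/36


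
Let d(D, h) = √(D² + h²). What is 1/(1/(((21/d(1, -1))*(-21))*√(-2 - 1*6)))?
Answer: -882*I ≈ -882.0*I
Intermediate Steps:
1/(1/(((21/d(1, -1))*(-21))*√(-2 - 1*6))) = 1/(1/(((21/(√(1² + (-1)²)))*(-21))*√(-2 - 1*6))) = 1/(1/(((21/(√(1 + 1)))*(-21))*√(-2 - 6))) = 1/(1/(((21/(√2))*(-21))*√(-8))) = 1/(1/(((21*(√2/2))*(-21))*(2*I*√2))) = 1/(1/(((21*√2/2)*(-21))*(2*I*√2))) = 1/(1/((-441*√2/2)*(2*I*√2))) = 1/(1/(-882*I)) = 1/(I/882) = -882*I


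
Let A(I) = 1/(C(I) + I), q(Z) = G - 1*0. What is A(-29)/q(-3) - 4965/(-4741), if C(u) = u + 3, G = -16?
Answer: 397631/379280 ≈ 1.0484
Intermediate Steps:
C(u) = 3 + u
q(Z) = -16 (q(Z) = -16 - 1*0 = -16 + 0 = -16)
A(I) = 1/(3 + 2*I) (A(I) = 1/((3 + I) + I) = 1/(3 + 2*I))
A(-29)/q(-3) - 4965/(-4741) = 1/((3 + 2*(-29))*(-16)) - 4965/(-4741) = -1/16/(3 - 58) - 4965*(-1/4741) = -1/16/(-55) + 4965/4741 = -1/55*(-1/16) + 4965/4741 = 1/880 + 4965/4741 = 397631/379280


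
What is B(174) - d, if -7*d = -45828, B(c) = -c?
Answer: -47046/7 ≈ -6720.9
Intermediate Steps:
d = 45828/7 (d = -⅐*(-45828) = 45828/7 ≈ 6546.9)
B(174) - d = -1*174 - 1*45828/7 = -174 - 45828/7 = -47046/7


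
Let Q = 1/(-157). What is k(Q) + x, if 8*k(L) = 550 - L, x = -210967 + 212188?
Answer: 1619927/1256 ≈ 1289.8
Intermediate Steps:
x = 1221
Q = -1/157 ≈ -0.0063694
k(L) = 275/4 - L/8 (k(L) = (550 - L)/8 = 275/4 - L/8)
k(Q) + x = (275/4 - ⅛*(-1/157)) + 1221 = (275/4 + 1/1256) + 1221 = 86351/1256 + 1221 = 1619927/1256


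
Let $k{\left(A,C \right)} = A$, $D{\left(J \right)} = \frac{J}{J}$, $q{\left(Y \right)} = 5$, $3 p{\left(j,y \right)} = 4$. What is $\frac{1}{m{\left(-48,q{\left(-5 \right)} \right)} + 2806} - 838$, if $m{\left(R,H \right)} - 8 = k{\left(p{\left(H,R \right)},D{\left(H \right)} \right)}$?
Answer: $- \frac{7077745}{8446} \approx -838.0$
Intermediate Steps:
$p{\left(j,y \right)} = \frac{4}{3}$ ($p{\left(j,y \right)} = \frac{1}{3} \cdot 4 = \frac{4}{3}$)
$D{\left(J \right)} = 1$
$m{\left(R,H \right)} = \frac{28}{3}$ ($m{\left(R,H \right)} = 8 + \frac{4}{3} = \frac{28}{3}$)
$\frac{1}{m{\left(-48,q{\left(-5 \right)} \right)} + 2806} - 838 = \frac{1}{\frac{28}{3} + 2806} - 838 = \frac{1}{\frac{8446}{3}} - 838 = \frac{3}{8446} - 838 = - \frac{7077745}{8446}$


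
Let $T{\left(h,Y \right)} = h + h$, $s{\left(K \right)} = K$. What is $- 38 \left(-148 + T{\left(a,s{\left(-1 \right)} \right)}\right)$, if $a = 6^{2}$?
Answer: $2888$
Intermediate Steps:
$a = 36$
$T{\left(h,Y \right)} = 2 h$
$- 38 \left(-148 + T{\left(a,s{\left(-1 \right)} \right)}\right) = - 38 \left(-148 + 2 \cdot 36\right) = - 38 \left(-148 + 72\right) = \left(-38\right) \left(-76\right) = 2888$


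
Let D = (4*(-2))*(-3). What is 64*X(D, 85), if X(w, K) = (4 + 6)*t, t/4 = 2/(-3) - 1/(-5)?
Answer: -3584/3 ≈ -1194.7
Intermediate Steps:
D = 24 (D = -8*(-3) = 24)
t = -28/15 (t = 4*(2/(-3) - 1/(-5)) = 4*(2*(-1/3) - 1*(-1/5)) = 4*(-2/3 + 1/5) = 4*(-7/15) = -28/15 ≈ -1.8667)
X(w, K) = -56/3 (X(w, K) = (4 + 6)*(-28/15) = 10*(-28/15) = -56/3)
64*X(D, 85) = 64*(-56/3) = -3584/3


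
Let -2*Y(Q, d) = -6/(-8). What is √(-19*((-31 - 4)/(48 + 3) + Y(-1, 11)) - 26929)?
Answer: I*√1119838110/204 ≈ 164.04*I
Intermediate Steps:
Y(Q, d) = -3/8 (Y(Q, d) = -(-3)/(-8) = -(-3)*(-1)/8 = -½*¾ = -3/8)
√(-19*((-31 - 4)/(48 + 3) + Y(-1, 11)) - 26929) = √(-19*((-31 - 4)/(48 + 3) - 3/8) - 26929) = √(-19*(-35/51 - 3/8) - 26929) = √(-19*(-433/408) - 26929) = √(8227/408 - 26929) = √(-10978805/408) = I*√1119838110/204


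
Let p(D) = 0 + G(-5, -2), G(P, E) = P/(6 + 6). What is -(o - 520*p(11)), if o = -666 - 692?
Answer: 3424/3 ≈ 1141.3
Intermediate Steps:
G(P, E) = P/12
p(D) = -5/12 (p(D) = 0 + (1/12)*(-5) = 0 - 5/12 = -5/12)
o = -1358
-(o - 520*p(11)) = -(-1358 - 520*(-5/12)) = -(-1358 + 650/3) = -1*(-3424/3) = 3424/3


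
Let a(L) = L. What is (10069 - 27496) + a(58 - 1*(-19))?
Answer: -17350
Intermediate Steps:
(10069 - 27496) + a(58 - 1*(-19)) = (10069 - 27496) + (58 - 1*(-19)) = -17427 + (58 + 19) = -17427 + 77 = -17350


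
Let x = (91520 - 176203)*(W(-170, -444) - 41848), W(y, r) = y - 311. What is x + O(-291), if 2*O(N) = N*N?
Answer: 7169178095/2 ≈ 3.5846e+9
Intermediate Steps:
W(y, r) = -311 + y
O(N) = N**2/2 (O(N) = (N*N)/2 = N**2/2)
x = 3584546707 (x = (91520 - 176203)*((-311 - 170) - 41848) = -84683*(-481 - 41848) = -84683*(-42329) = 3584546707)
x + O(-291) = 3584546707 + (1/2)*(-291)**2 = 3584546707 + (1/2)*84681 = 3584546707 + 84681/2 = 7169178095/2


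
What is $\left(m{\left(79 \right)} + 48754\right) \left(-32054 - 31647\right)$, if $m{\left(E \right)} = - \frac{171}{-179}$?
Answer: $- \frac{555927354037}{179} \approx -3.1057 \cdot 10^{9}$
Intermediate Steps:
$m{\left(E \right)} = \frac{171}{179}$ ($m{\left(E \right)} = \left(-171\right) \left(- \frac{1}{179}\right) = \frac{171}{179}$)
$\left(m{\left(79 \right)} + 48754\right) \left(-32054 - 31647\right) = \left(\frac{171}{179} + 48754\right) \left(-32054 - 31647\right) = \frac{8727137}{179} \left(-63701\right) = - \frac{555927354037}{179}$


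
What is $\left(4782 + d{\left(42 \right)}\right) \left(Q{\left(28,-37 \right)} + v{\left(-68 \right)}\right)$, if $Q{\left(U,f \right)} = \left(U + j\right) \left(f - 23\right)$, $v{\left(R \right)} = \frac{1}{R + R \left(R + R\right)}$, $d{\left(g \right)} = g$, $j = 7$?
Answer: $- \frac{2583251866}{255} \approx -1.013 \cdot 10^{7}$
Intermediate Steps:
$v{\left(R \right)} = \frac{1}{R + 2 R^{2}}$ ($v{\left(R \right)} = \frac{1}{R + R 2 R} = \frac{1}{R + 2 R^{2}}$)
$Q{\left(U,f \right)} = \left(-23 + f\right) \left(7 + U\right)$ ($Q{\left(U,f \right)} = \left(U + 7\right) \left(f - 23\right) = \left(7 + U\right) \left(-23 + f\right) = \left(-23 + f\right) \left(7 + U\right)$)
$\left(4782 + d{\left(42 \right)}\right) \left(Q{\left(28,-37 \right)} + v{\left(-68 \right)}\right) = \left(4782 + 42\right) \left(\left(-161 - 644 + 7 \left(-37\right) + 28 \left(-37\right)\right) + \frac{1}{\left(-68\right) \left(1 + 2 \left(-68\right)\right)}\right) = 4824 \left(\left(-161 - 644 - 259 - 1036\right) - \frac{1}{68 \left(1 - 136\right)}\right) = 4824 \left(-2100 - \frac{1}{68 \left(-135\right)}\right) = 4824 \left(-2100 - - \frac{1}{9180}\right) = 4824 \left(-2100 + \frac{1}{9180}\right) = 4824 \left(- \frac{19277999}{9180}\right) = - \frac{2583251866}{255}$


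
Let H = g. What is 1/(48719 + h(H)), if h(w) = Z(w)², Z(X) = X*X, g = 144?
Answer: 1/430030415 ≈ 2.3254e-9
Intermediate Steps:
H = 144
Z(X) = X²
h(w) = w⁴ (h(w) = (w²)² = w⁴)
1/(48719 + h(H)) = 1/(48719 + 144⁴) = 1/(48719 + 429981696) = 1/430030415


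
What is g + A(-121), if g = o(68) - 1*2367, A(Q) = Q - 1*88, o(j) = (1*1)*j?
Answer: -2508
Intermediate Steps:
o(j) = j (o(j) = 1*j = j)
A(Q) = -88 + Q (A(Q) = Q - 88 = -88 + Q)
g = -2299 (g = 68 - 1*2367 = 68 - 2367 = -2299)
g + A(-121) = -2299 + (-88 - 121) = -2299 - 209 = -2508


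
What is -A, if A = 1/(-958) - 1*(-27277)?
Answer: -26131365/958 ≈ -27277.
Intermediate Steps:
A = 26131365/958 (A = -1/958 + 27277 = 26131365/958 ≈ 27277.)
-A = -1*26131365/958 = -26131365/958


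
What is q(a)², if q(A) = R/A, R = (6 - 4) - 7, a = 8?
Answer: 25/64 ≈ 0.39063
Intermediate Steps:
R = -5 (R = 2 - 7 = -5)
q(A) = -5/A
q(a)² = (-5/8)² = 25/64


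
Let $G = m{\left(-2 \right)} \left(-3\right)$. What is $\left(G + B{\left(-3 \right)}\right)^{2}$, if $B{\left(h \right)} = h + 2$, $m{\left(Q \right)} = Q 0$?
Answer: $1$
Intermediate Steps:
$m{\left(Q \right)} = 0$
$B{\left(h \right)} = 2 + h$
$G = 0$ ($G = 0 \left(-3\right) = 0$)
$\left(G + B{\left(-3 \right)}\right)^{2} = \left(0 + \left(2 - 3\right)\right)^{2} = \left(0 - 1\right)^{2} = \left(-1\right)^{2} = 1$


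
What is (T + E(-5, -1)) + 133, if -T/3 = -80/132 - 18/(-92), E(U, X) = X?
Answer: 67415/506 ≈ 133.23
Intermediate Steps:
T = 623/506 (T = -3*(-80/132 - 18/(-92)) = -3*(-80*1/132 - 18*(-1/92)) = -3*(-20/33 + 9/46) = -3*(-623/1518) = 623/506 ≈ 1.2312)
(T + E(-5, -1)) + 133 = (623/506 - 1) + 133 = 117/506 + 133 = 67415/506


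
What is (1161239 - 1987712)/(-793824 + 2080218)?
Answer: -275491/428798 ≈ -0.64247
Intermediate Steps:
(1161239 - 1987712)/(-793824 + 2080218) = -826473/1286394 = -826473*1/1286394 = -275491/428798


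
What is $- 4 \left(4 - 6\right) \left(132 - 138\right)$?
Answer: $-48$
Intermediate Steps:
$- 4 \left(4 - 6\right) \left(132 - 138\right) = \left(-4\right) \left(-2\right) \left(-6\right) = 8 \left(-6\right) = -48$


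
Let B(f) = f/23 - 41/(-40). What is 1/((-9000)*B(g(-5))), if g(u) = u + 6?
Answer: -23/221175 ≈ -0.00010399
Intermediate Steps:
g(u) = 6 + u
B(f) = 41/40 + f/23 (B(f) = f*(1/23) - 41*(-1/40) = f/23 + 41/40 = 41/40 + f/23)
1/((-9000)*B(g(-5))) = 1/((-9000)*(41/40 + (6 - 5)/23)) = -1/(9000*(41/40 + (1/23)*1)) = -1/(9000*(41/40 + 1/23)) = -1/(9000*983/920) = -1/9000*920/983 = -23/221175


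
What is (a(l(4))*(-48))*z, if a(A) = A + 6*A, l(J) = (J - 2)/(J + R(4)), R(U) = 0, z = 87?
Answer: -14616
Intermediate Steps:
l(J) = (-2 + J)/J (l(J) = (J - 2)/(J + 0) = (-2 + J)/J)
a(A) = 7*A
(a(l(4))*(-48))*z = ((7*((-2 + 4)/4))*(-48))*87 = ((7*((1/4)*2))*(-48))*87 = ((7*(1/2))*(-48))*87 = ((7/2)*(-48))*87 = -168*87 = -14616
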